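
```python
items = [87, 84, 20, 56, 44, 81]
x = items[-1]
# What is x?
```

items has length 6. Negative index -1 maps to positive index 6 + (-1) = 5. items[5] = 81.

81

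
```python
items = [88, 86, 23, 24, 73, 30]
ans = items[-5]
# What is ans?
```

items has length 6. Negative index -5 maps to positive index 6 + (-5) = 1. items[1] = 86.

86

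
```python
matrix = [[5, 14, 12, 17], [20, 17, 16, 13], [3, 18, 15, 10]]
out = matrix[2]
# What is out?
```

matrix has 3 rows. Row 2 is [3, 18, 15, 10].

[3, 18, 15, 10]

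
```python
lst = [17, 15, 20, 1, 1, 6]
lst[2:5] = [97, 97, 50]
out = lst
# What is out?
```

lst starts as [17, 15, 20, 1, 1, 6] (length 6). The slice lst[2:5] covers indices [2, 3, 4] with values [20, 1, 1]. Replacing that slice with [97, 97, 50] (same length) produces [17, 15, 97, 97, 50, 6].

[17, 15, 97, 97, 50, 6]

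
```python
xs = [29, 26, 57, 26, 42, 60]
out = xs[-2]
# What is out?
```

xs has length 6. Negative index -2 maps to positive index 6 + (-2) = 4. xs[4] = 42.

42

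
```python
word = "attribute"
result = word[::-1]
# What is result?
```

word has length 9. The slice word[::-1] selects indices [8, 7, 6, 5, 4, 3, 2, 1, 0] (8->'e', 7->'t', 6->'u', 5->'b', 4->'i', 3->'r', 2->'t', 1->'t', 0->'a'), giving 'etubirtta'.

'etubirtta'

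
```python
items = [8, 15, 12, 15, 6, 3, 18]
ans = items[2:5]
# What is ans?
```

items has length 7. The slice items[2:5] selects indices [2, 3, 4] (2->12, 3->15, 4->6), giving [12, 15, 6].

[12, 15, 6]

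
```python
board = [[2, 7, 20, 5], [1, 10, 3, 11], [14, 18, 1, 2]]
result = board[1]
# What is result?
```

board has 3 rows. Row 1 is [1, 10, 3, 11].

[1, 10, 3, 11]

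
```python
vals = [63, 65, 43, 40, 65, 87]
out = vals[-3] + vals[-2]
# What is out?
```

vals has length 6. Negative index -3 maps to positive index 6 + (-3) = 3. vals[3] = 40.
vals has length 6. Negative index -2 maps to positive index 6 + (-2) = 4. vals[4] = 65.
Sum: 40 + 65 = 105.

105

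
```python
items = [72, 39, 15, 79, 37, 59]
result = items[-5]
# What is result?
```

items has length 6. Negative index -5 maps to positive index 6 + (-5) = 1. items[1] = 39.

39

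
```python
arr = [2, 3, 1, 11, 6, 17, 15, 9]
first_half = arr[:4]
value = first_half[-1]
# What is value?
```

arr has length 8. The slice arr[:4] selects indices [0, 1, 2, 3] (0->2, 1->3, 2->1, 3->11), giving [2, 3, 1, 11]. So first_half = [2, 3, 1, 11]. Then first_half[-1] = 11.

11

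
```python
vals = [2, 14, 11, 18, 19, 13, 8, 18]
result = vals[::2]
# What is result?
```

vals has length 8. The slice vals[::2] selects indices [0, 2, 4, 6] (0->2, 2->11, 4->19, 6->8), giving [2, 11, 19, 8].

[2, 11, 19, 8]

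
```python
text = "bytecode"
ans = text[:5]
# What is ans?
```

text has length 8. The slice text[:5] selects indices [0, 1, 2, 3, 4] (0->'b', 1->'y', 2->'t', 3->'e', 4->'c'), giving 'bytec'.

'bytec'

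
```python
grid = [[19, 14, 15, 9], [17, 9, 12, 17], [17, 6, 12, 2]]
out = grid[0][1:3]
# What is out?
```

grid[0] = [19, 14, 15, 9]. grid[0] has length 4. The slice grid[0][1:3] selects indices [1, 2] (1->14, 2->15), giving [14, 15].

[14, 15]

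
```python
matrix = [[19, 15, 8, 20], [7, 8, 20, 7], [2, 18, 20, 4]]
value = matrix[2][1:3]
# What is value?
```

matrix[2] = [2, 18, 20, 4]. matrix[2] has length 4. The slice matrix[2][1:3] selects indices [1, 2] (1->18, 2->20), giving [18, 20].

[18, 20]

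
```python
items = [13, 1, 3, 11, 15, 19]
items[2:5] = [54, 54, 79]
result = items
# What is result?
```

items starts as [13, 1, 3, 11, 15, 19] (length 6). The slice items[2:5] covers indices [2, 3, 4] with values [3, 11, 15]. Replacing that slice with [54, 54, 79] (same length) produces [13, 1, 54, 54, 79, 19].

[13, 1, 54, 54, 79, 19]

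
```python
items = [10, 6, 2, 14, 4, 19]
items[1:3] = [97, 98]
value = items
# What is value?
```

items starts as [10, 6, 2, 14, 4, 19] (length 6). The slice items[1:3] covers indices [1, 2] with values [6, 2]. Replacing that slice with [97, 98] (same length) produces [10, 97, 98, 14, 4, 19].

[10, 97, 98, 14, 4, 19]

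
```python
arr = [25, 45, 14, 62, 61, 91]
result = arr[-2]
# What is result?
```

arr has length 6. Negative index -2 maps to positive index 6 + (-2) = 4. arr[4] = 61.

61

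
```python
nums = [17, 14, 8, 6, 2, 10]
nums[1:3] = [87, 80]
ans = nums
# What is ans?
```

nums starts as [17, 14, 8, 6, 2, 10] (length 6). The slice nums[1:3] covers indices [1, 2] with values [14, 8]. Replacing that slice with [87, 80] (same length) produces [17, 87, 80, 6, 2, 10].

[17, 87, 80, 6, 2, 10]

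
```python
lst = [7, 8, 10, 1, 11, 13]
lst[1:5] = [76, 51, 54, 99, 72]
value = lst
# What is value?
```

lst starts as [7, 8, 10, 1, 11, 13] (length 6). The slice lst[1:5] covers indices [1, 2, 3, 4] with values [8, 10, 1, 11]. Replacing that slice with [76, 51, 54, 99, 72] (different length) produces [7, 76, 51, 54, 99, 72, 13].

[7, 76, 51, 54, 99, 72, 13]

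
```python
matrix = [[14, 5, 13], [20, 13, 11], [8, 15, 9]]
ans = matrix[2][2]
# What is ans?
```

matrix[2] = [8, 15, 9]. Taking column 2 of that row yields 9.

9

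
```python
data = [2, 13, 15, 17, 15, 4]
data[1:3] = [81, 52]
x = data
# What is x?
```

data starts as [2, 13, 15, 17, 15, 4] (length 6). The slice data[1:3] covers indices [1, 2] with values [13, 15]. Replacing that slice with [81, 52] (same length) produces [2, 81, 52, 17, 15, 4].

[2, 81, 52, 17, 15, 4]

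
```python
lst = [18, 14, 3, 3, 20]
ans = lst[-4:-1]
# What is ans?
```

lst has length 5. The slice lst[-4:-1] selects indices [1, 2, 3] (1->14, 2->3, 3->3), giving [14, 3, 3].

[14, 3, 3]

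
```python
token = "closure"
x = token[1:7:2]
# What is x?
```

token has length 7. The slice token[1:7:2] selects indices [1, 3, 5] (1->'l', 3->'s', 5->'r'), giving 'lsr'.

'lsr'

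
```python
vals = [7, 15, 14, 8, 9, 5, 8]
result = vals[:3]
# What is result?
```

vals has length 7. The slice vals[:3] selects indices [0, 1, 2] (0->7, 1->15, 2->14), giving [7, 15, 14].

[7, 15, 14]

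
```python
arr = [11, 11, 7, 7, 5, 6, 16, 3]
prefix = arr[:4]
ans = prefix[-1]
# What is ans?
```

arr has length 8. The slice arr[:4] selects indices [0, 1, 2, 3] (0->11, 1->11, 2->7, 3->7), giving [11, 11, 7, 7]. So prefix = [11, 11, 7, 7]. Then prefix[-1] = 7.

7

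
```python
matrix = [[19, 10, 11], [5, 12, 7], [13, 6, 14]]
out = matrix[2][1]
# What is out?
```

matrix[2] = [13, 6, 14]. Taking column 1 of that row yields 6.

6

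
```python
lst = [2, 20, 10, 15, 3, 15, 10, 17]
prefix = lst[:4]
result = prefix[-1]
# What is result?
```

lst has length 8. The slice lst[:4] selects indices [0, 1, 2, 3] (0->2, 1->20, 2->10, 3->15), giving [2, 20, 10, 15]. So prefix = [2, 20, 10, 15]. Then prefix[-1] = 15.

15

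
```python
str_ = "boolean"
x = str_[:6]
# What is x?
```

str_ has length 7. The slice str_[:6] selects indices [0, 1, 2, 3, 4, 5] (0->'b', 1->'o', 2->'o', 3->'l', 4->'e', 5->'a'), giving 'boolea'.

'boolea'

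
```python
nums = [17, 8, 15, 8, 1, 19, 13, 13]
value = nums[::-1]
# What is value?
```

nums has length 8. The slice nums[::-1] selects indices [7, 6, 5, 4, 3, 2, 1, 0] (7->13, 6->13, 5->19, 4->1, 3->8, 2->15, 1->8, 0->17), giving [13, 13, 19, 1, 8, 15, 8, 17].

[13, 13, 19, 1, 8, 15, 8, 17]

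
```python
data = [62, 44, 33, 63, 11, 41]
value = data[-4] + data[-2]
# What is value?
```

data has length 6. Negative index -4 maps to positive index 6 + (-4) = 2. data[2] = 33.
data has length 6. Negative index -2 maps to positive index 6 + (-2) = 4. data[4] = 11.
Sum: 33 + 11 = 44.

44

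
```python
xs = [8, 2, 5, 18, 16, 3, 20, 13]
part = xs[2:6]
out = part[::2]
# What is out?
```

xs has length 8. The slice xs[2:6] selects indices [2, 3, 4, 5] (2->5, 3->18, 4->16, 5->3), giving [5, 18, 16, 3]. So part = [5, 18, 16, 3]. part has length 4. The slice part[::2] selects indices [0, 2] (0->5, 2->16), giving [5, 16].

[5, 16]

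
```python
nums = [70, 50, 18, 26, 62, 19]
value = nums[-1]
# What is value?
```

nums has length 6. Negative index -1 maps to positive index 6 + (-1) = 5. nums[5] = 19.

19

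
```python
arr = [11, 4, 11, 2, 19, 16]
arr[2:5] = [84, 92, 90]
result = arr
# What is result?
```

arr starts as [11, 4, 11, 2, 19, 16] (length 6). The slice arr[2:5] covers indices [2, 3, 4] with values [11, 2, 19]. Replacing that slice with [84, 92, 90] (same length) produces [11, 4, 84, 92, 90, 16].

[11, 4, 84, 92, 90, 16]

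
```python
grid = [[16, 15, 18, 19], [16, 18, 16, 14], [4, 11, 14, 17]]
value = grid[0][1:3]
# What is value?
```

grid[0] = [16, 15, 18, 19]. grid[0] has length 4. The slice grid[0][1:3] selects indices [1, 2] (1->15, 2->18), giving [15, 18].

[15, 18]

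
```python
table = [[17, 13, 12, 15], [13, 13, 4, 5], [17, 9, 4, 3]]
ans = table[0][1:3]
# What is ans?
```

table[0] = [17, 13, 12, 15]. table[0] has length 4. The slice table[0][1:3] selects indices [1, 2] (1->13, 2->12), giving [13, 12].

[13, 12]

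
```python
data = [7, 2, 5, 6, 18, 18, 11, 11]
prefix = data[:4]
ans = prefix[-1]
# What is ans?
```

data has length 8. The slice data[:4] selects indices [0, 1, 2, 3] (0->7, 1->2, 2->5, 3->6), giving [7, 2, 5, 6]. So prefix = [7, 2, 5, 6]. Then prefix[-1] = 6.

6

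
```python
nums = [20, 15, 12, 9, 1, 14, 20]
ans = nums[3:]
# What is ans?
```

nums has length 7. The slice nums[3:] selects indices [3, 4, 5, 6] (3->9, 4->1, 5->14, 6->20), giving [9, 1, 14, 20].

[9, 1, 14, 20]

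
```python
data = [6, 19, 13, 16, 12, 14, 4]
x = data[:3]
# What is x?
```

data has length 7. The slice data[:3] selects indices [0, 1, 2] (0->6, 1->19, 2->13), giving [6, 19, 13].

[6, 19, 13]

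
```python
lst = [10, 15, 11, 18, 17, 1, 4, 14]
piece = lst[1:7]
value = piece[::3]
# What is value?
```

lst has length 8. The slice lst[1:7] selects indices [1, 2, 3, 4, 5, 6] (1->15, 2->11, 3->18, 4->17, 5->1, 6->4), giving [15, 11, 18, 17, 1, 4]. So piece = [15, 11, 18, 17, 1, 4]. piece has length 6. The slice piece[::3] selects indices [0, 3] (0->15, 3->17), giving [15, 17].

[15, 17]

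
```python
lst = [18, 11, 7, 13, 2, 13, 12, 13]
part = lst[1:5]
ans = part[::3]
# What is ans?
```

lst has length 8. The slice lst[1:5] selects indices [1, 2, 3, 4] (1->11, 2->7, 3->13, 4->2), giving [11, 7, 13, 2]. So part = [11, 7, 13, 2]. part has length 4. The slice part[::3] selects indices [0, 3] (0->11, 3->2), giving [11, 2].

[11, 2]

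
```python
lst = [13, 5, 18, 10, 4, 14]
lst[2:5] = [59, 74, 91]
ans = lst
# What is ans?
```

lst starts as [13, 5, 18, 10, 4, 14] (length 6). The slice lst[2:5] covers indices [2, 3, 4] with values [18, 10, 4]. Replacing that slice with [59, 74, 91] (same length) produces [13, 5, 59, 74, 91, 14].

[13, 5, 59, 74, 91, 14]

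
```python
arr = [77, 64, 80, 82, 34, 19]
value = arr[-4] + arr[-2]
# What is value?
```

arr has length 6. Negative index -4 maps to positive index 6 + (-4) = 2. arr[2] = 80.
arr has length 6. Negative index -2 maps to positive index 6 + (-2) = 4. arr[4] = 34.
Sum: 80 + 34 = 114.

114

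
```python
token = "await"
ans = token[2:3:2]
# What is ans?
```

token has length 5. The slice token[2:3:2] selects indices [2] (2->'a'), giving 'a'.

'a'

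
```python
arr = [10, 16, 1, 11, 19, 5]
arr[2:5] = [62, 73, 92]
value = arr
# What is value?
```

arr starts as [10, 16, 1, 11, 19, 5] (length 6). The slice arr[2:5] covers indices [2, 3, 4] with values [1, 11, 19]. Replacing that slice with [62, 73, 92] (same length) produces [10, 16, 62, 73, 92, 5].

[10, 16, 62, 73, 92, 5]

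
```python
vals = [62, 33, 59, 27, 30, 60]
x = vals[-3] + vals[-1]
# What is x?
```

vals has length 6. Negative index -3 maps to positive index 6 + (-3) = 3. vals[3] = 27.
vals has length 6. Negative index -1 maps to positive index 6 + (-1) = 5. vals[5] = 60.
Sum: 27 + 60 = 87.

87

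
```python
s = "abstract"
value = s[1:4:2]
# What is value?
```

s has length 8. The slice s[1:4:2] selects indices [1, 3] (1->'b', 3->'t'), giving 'bt'.

'bt'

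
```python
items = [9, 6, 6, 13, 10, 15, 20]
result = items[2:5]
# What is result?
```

items has length 7. The slice items[2:5] selects indices [2, 3, 4] (2->6, 3->13, 4->10), giving [6, 13, 10].

[6, 13, 10]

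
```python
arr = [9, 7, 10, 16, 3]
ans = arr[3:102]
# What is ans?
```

arr has length 5. The slice arr[3:102] selects indices [3, 4] (3->16, 4->3), giving [16, 3].

[16, 3]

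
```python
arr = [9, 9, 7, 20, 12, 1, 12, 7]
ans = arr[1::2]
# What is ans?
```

arr has length 8. The slice arr[1::2] selects indices [1, 3, 5, 7] (1->9, 3->20, 5->1, 7->7), giving [9, 20, 1, 7].

[9, 20, 1, 7]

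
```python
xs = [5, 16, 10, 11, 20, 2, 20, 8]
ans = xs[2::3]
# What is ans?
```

xs has length 8. The slice xs[2::3] selects indices [2, 5] (2->10, 5->2), giving [10, 2].

[10, 2]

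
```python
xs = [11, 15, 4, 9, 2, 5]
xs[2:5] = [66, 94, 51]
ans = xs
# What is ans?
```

xs starts as [11, 15, 4, 9, 2, 5] (length 6). The slice xs[2:5] covers indices [2, 3, 4] with values [4, 9, 2]. Replacing that slice with [66, 94, 51] (same length) produces [11, 15, 66, 94, 51, 5].

[11, 15, 66, 94, 51, 5]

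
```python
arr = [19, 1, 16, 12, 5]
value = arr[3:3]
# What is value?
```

arr has length 5. The slice arr[3:3] resolves to an empty index range, so the result is [].

[]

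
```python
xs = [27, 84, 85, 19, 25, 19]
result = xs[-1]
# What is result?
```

xs has length 6. Negative index -1 maps to positive index 6 + (-1) = 5. xs[5] = 19.

19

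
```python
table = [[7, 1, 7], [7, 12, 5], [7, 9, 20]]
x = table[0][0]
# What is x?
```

table[0] = [7, 1, 7]. Taking column 0 of that row yields 7.

7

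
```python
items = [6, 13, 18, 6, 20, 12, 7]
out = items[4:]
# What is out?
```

items has length 7. The slice items[4:] selects indices [4, 5, 6] (4->20, 5->12, 6->7), giving [20, 12, 7].

[20, 12, 7]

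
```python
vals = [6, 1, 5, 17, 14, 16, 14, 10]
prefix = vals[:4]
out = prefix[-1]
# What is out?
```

vals has length 8. The slice vals[:4] selects indices [0, 1, 2, 3] (0->6, 1->1, 2->5, 3->17), giving [6, 1, 5, 17]. So prefix = [6, 1, 5, 17]. Then prefix[-1] = 17.

17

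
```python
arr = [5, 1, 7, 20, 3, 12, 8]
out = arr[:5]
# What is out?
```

arr has length 7. The slice arr[:5] selects indices [0, 1, 2, 3, 4] (0->5, 1->1, 2->7, 3->20, 4->3), giving [5, 1, 7, 20, 3].

[5, 1, 7, 20, 3]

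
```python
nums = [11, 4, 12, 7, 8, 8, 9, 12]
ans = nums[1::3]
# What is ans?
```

nums has length 8. The slice nums[1::3] selects indices [1, 4, 7] (1->4, 4->8, 7->12), giving [4, 8, 12].

[4, 8, 12]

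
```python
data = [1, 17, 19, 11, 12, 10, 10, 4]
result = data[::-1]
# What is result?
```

data has length 8. The slice data[::-1] selects indices [7, 6, 5, 4, 3, 2, 1, 0] (7->4, 6->10, 5->10, 4->12, 3->11, 2->19, 1->17, 0->1), giving [4, 10, 10, 12, 11, 19, 17, 1].

[4, 10, 10, 12, 11, 19, 17, 1]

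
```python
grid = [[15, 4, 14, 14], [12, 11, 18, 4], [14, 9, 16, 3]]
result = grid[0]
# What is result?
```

grid has 3 rows. Row 0 is [15, 4, 14, 14].

[15, 4, 14, 14]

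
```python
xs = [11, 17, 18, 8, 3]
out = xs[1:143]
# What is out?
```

xs has length 5. The slice xs[1:143] selects indices [1, 2, 3, 4] (1->17, 2->18, 3->8, 4->3), giving [17, 18, 8, 3].

[17, 18, 8, 3]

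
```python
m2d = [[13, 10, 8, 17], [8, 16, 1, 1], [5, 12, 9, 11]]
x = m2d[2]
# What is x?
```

m2d has 3 rows. Row 2 is [5, 12, 9, 11].

[5, 12, 9, 11]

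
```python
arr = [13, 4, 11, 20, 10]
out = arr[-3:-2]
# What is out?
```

arr has length 5. The slice arr[-3:-2] selects indices [2] (2->11), giving [11].

[11]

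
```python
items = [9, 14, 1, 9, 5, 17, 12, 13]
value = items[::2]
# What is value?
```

items has length 8. The slice items[::2] selects indices [0, 2, 4, 6] (0->9, 2->1, 4->5, 6->12), giving [9, 1, 5, 12].

[9, 1, 5, 12]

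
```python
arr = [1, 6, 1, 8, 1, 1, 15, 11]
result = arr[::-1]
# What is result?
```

arr has length 8. The slice arr[::-1] selects indices [7, 6, 5, 4, 3, 2, 1, 0] (7->11, 6->15, 5->1, 4->1, 3->8, 2->1, 1->6, 0->1), giving [11, 15, 1, 1, 8, 1, 6, 1].

[11, 15, 1, 1, 8, 1, 6, 1]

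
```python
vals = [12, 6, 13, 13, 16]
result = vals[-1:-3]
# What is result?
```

vals has length 5. The slice vals[-1:-3] resolves to an empty index range, so the result is [].

[]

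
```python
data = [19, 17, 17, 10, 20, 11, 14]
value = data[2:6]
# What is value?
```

data has length 7. The slice data[2:6] selects indices [2, 3, 4, 5] (2->17, 3->10, 4->20, 5->11), giving [17, 10, 20, 11].

[17, 10, 20, 11]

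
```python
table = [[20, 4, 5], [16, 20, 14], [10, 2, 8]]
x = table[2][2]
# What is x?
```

table[2] = [10, 2, 8]. Taking column 2 of that row yields 8.

8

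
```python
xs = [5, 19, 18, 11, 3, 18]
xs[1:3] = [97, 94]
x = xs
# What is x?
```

xs starts as [5, 19, 18, 11, 3, 18] (length 6). The slice xs[1:3] covers indices [1, 2] with values [19, 18]. Replacing that slice with [97, 94] (same length) produces [5, 97, 94, 11, 3, 18].

[5, 97, 94, 11, 3, 18]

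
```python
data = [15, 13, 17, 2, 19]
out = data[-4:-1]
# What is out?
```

data has length 5. The slice data[-4:-1] selects indices [1, 2, 3] (1->13, 2->17, 3->2), giving [13, 17, 2].

[13, 17, 2]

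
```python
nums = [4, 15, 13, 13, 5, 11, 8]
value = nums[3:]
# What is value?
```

nums has length 7. The slice nums[3:] selects indices [3, 4, 5, 6] (3->13, 4->5, 5->11, 6->8), giving [13, 5, 11, 8].

[13, 5, 11, 8]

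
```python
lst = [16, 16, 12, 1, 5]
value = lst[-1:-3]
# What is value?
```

lst has length 5. The slice lst[-1:-3] resolves to an empty index range, so the result is [].

[]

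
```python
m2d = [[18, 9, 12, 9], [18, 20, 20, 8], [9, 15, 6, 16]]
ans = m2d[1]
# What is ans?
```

m2d has 3 rows. Row 1 is [18, 20, 20, 8].

[18, 20, 20, 8]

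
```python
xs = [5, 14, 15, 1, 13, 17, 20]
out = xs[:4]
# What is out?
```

xs has length 7. The slice xs[:4] selects indices [0, 1, 2, 3] (0->5, 1->14, 2->15, 3->1), giving [5, 14, 15, 1].

[5, 14, 15, 1]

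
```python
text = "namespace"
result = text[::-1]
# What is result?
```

text has length 9. The slice text[::-1] selects indices [8, 7, 6, 5, 4, 3, 2, 1, 0] (8->'e', 7->'c', 6->'a', 5->'p', 4->'s', 3->'e', 2->'m', 1->'a', 0->'n'), giving 'ecapseman'.

'ecapseman'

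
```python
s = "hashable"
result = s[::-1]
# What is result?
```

s has length 8. The slice s[::-1] selects indices [7, 6, 5, 4, 3, 2, 1, 0] (7->'e', 6->'l', 5->'b', 4->'a', 3->'h', 2->'s', 1->'a', 0->'h'), giving 'elbahsah'.

'elbahsah'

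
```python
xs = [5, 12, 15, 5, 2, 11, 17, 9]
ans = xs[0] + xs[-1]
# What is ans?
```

xs has length 8. xs[0] = 5.
xs has length 8. Negative index -1 maps to positive index 8 + (-1) = 7. xs[7] = 9.
Sum: 5 + 9 = 14.

14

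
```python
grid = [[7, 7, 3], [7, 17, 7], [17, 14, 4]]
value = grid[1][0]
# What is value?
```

grid[1] = [7, 17, 7]. Taking column 0 of that row yields 7.

7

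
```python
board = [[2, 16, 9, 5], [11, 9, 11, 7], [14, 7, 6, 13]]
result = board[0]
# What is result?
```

board has 3 rows. Row 0 is [2, 16, 9, 5].

[2, 16, 9, 5]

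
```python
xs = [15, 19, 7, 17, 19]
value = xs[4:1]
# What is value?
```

xs has length 5. The slice xs[4:1] resolves to an empty index range, so the result is [].

[]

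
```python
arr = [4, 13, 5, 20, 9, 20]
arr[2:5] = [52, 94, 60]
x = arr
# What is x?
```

arr starts as [4, 13, 5, 20, 9, 20] (length 6). The slice arr[2:5] covers indices [2, 3, 4] with values [5, 20, 9]. Replacing that slice with [52, 94, 60] (same length) produces [4, 13, 52, 94, 60, 20].

[4, 13, 52, 94, 60, 20]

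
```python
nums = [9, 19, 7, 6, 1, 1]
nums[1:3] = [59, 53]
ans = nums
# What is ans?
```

nums starts as [9, 19, 7, 6, 1, 1] (length 6). The slice nums[1:3] covers indices [1, 2] with values [19, 7]. Replacing that slice with [59, 53] (same length) produces [9, 59, 53, 6, 1, 1].

[9, 59, 53, 6, 1, 1]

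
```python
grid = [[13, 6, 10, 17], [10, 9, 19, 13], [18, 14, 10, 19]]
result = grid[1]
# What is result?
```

grid has 3 rows. Row 1 is [10, 9, 19, 13].

[10, 9, 19, 13]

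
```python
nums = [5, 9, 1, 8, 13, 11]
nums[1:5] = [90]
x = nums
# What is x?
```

nums starts as [5, 9, 1, 8, 13, 11] (length 6). The slice nums[1:5] covers indices [1, 2, 3, 4] with values [9, 1, 8, 13]. Replacing that slice with [90] (different length) produces [5, 90, 11].

[5, 90, 11]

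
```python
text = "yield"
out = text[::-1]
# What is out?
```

text has length 5. The slice text[::-1] selects indices [4, 3, 2, 1, 0] (4->'d', 3->'l', 2->'e', 1->'i', 0->'y'), giving 'dleiy'.

'dleiy'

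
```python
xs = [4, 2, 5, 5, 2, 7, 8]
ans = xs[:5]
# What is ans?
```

xs has length 7. The slice xs[:5] selects indices [0, 1, 2, 3, 4] (0->4, 1->2, 2->5, 3->5, 4->2), giving [4, 2, 5, 5, 2].

[4, 2, 5, 5, 2]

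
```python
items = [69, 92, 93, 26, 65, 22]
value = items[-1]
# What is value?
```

items has length 6. Negative index -1 maps to positive index 6 + (-1) = 5. items[5] = 22.

22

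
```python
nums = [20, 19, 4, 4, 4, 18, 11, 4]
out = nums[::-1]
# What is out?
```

nums has length 8. The slice nums[::-1] selects indices [7, 6, 5, 4, 3, 2, 1, 0] (7->4, 6->11, 5->18, 4->4, 3->4, 2->4, 1->19, 0->20), giving [4, 11, 18, 4, 4, 4, 19, 20].

[4, 11, 18, 4, 4, 4, 19, 20]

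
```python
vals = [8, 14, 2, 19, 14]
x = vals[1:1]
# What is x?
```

vals has length 5. The slice vals[1:1] resolves to an empty index range, so the result is [].

[]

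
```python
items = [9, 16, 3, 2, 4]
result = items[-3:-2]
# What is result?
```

items has length 5. The slice items[-3:-2] selects indices [2] (2->3), giving [3].

[3]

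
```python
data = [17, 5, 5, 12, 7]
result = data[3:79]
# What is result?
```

data has length 5. The slice data[3:79] selects indices [3, 4] (3->12, 4->7), giving [12, 7].

[12, 7]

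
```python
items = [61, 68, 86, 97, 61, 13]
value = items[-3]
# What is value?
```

items has length 6. Negative index -3 maps to positive index 6 + (-3) = 3. items[3] = 97.

97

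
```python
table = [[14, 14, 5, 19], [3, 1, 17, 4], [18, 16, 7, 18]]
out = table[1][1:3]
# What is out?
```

table[1] = [3, 1, 17, 4]. table[1] has length 4. The slice table[1][1:3] selects indices [1, 2] (1->1, 2->17), giving [1, 17].

[1, 17]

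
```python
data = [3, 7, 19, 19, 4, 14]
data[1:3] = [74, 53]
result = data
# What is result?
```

data starts as [3, 7, 19, 19, 4, 14] (length 6). The slice data[1:3] covers indices [1, 2] with values [7, 19]. Replacing that slice with [74, 53] (same length) produces [3, 74, 53, 19, 4, 14].

[3, 74, 53, 19, 4, 14]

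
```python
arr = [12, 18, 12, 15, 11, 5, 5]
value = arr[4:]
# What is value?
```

arr has length 7. The slice arr[4:] selects indices [4, 5, 6] (4->11, 5->5, 6->5), giving [11, 5, 5].

[11, 5, 5]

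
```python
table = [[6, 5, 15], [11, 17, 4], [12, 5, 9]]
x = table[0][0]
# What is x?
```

table[0] = [6, 5, 15]. Taking column 0 of that row yields 6.

6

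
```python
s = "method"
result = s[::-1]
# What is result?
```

s has length 6. The slice s[::-1] selects indices [5, 4, 3, 2, 1, 0] (5->'d', 4->'o', 3->'h', 2->'t', 1->'e', 0->'m'), giving 'dohtem'.

'dohtem'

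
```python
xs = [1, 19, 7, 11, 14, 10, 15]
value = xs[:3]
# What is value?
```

xs has length 7. The slice xs[:3] selects indices [0, 1, 2] (0->1, 1->19, 2->7), giving [1, 19, 7].

[1, 19, 7]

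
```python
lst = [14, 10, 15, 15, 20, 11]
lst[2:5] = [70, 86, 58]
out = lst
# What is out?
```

lst starts as [14, 10, 15, 15, 20, 11] (length 6). The slice lst[2:5] covers indices [2, 3, 4] with values [15, 15, 20]. Replacing that slice with [70, 86, 58] (same length) produces [14, 10, 70, 86, 58, 11].

[14, 10, 70, 86, 58, 11]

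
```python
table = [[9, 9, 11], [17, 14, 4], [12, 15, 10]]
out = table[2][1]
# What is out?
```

table[2] = [12, 15, 10]. Taking column 1 of that row yields 15.

15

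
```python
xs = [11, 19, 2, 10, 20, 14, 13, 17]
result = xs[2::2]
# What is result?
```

xs has length 8. The slice xs[2::2] selects indices [2, 4, 6] (2->2, 4->20, 6->13), giving [2, 20, 13].

[2, 20, 13]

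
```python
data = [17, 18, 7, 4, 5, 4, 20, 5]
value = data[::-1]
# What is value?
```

data has length 8. The slice data[::-1] selects indices [7, 6, 5, 4, 3, 2, 1, 0] (7->5, 6->20, 5->4, 4->5, 3->4, 2->7, 1->18, 0->17), giving [5, 20, 4, 5, 4, 7, 18, 17].

[5, 20, 4, 5, 4, 7, 18, 17]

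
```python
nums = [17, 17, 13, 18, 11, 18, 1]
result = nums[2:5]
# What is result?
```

nums has length 7. The slice nums[2:5] selects indices [2, 3, 4] (2->13, 3->18, 4->11), giving [13, 18, 11].

[13, 18, 11]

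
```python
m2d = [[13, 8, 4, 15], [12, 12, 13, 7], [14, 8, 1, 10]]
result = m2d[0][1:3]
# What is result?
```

m2d[0] = [13, 8, 4, 15]. m2d[0] has length 4. The slice m2d[0][1:3] selects indices [1, 2] (1->8, 2->4), giving [8, 4].

[8, 4]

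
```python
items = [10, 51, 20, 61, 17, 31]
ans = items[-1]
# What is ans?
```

items has length 6. Negative index -1 maps to positive index 6 + (-1) = 5. items[5] = 31.

31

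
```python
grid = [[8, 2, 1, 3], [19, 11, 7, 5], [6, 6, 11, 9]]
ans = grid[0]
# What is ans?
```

grid has 3 rows. Row 0 is [8, 2, 1, 3].

[8, 2, 1, 3]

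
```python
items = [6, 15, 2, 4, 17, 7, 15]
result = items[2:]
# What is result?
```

items has length 7. The slice items[2:] selects indices [2, 3, 4, 5, 6] (2->2, 3->4, 4->17, 5->7, 6->15), giving [2, 4, 17, 7, 15].

[2, 4, 17, 7, 15]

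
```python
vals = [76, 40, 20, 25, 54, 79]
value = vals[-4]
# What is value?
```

vals has length 6. Negative index -4 maps to positive index 6 + (-4) = 2. vals[2] = 20.

20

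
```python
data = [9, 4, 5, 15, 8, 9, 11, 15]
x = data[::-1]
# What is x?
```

data has length 8. The slice data[::-1] selects indices [7, 6, 5, 4, 3, 2, 1, 0] (7->15, 6->11, 5->9, 4->8, 3->15, 2->5, 1->4, 0->9), giving [15, 11, 9, 8, 15, 5, 4, 9].

[15, 11, 9, 8, 15, 5, 4, 9]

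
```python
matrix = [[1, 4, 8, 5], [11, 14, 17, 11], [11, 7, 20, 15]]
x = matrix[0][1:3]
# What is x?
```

matrix[0] = [1, 4, 8, 5]. matrix[0] has length 4. The slice matrix[0][1:3] selects indices [1, 2] (1->4, 2->8), giving [4, 8].

[4, 8]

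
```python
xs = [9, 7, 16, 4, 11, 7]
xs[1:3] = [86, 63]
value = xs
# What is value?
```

xs starts as [9, 7, 16, 4, 11, 7] (length 6). The slice xs[1:3] covers indices [1, 2] with values [7, 16]. Replacing that slice with [86, 63] (same length) produces [9, 86, 63, 4, 11, 7].

[9, 86, 63, 4, 11, 7]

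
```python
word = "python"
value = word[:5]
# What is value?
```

word has length 6. The slice word[:5] selects indices [0, 1, 2, 3, 4] (0->'p', 1->'y', 2->'t', 3->'h', 4->'o'), giving 'pytho'.

'pytho'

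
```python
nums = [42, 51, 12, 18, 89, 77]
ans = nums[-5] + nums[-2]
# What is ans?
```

nums has length 6. Negative index -5 maps to positive index 6 + (-5) = 1. nums[1] = 51.
nums has length 6. Negative index -2 maps to positive index 6 + (-2) = 4. nums[4] = 89.
Sum: 51 + 89 = 140.

140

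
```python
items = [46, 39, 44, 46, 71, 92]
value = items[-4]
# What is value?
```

items has length 6. Negative index -4 maps to positive index 6 + (-4) = 2. items[2] = 44.

44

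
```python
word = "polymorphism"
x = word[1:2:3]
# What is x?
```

word has length 12. The slice word[1:2:3] selects indices [1] (1->'o'), giving 'o'.

'o'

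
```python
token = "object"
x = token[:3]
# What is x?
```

token has length 6. The slice token[:3] selects indices [0, 1, 2] (0->'o', 1->'b', 2->'j'), giving 'obj'.

'obj'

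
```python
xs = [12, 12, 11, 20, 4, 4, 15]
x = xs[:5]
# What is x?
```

xs has length 7. The slice xs[:5] selects indices [0, 1, 2, 3, 4] (0->12, 1->12, 2->11, 3->20, 4->4), giving [12, 12, 11, 20, 4].

[12, 12, 11, 20, 4]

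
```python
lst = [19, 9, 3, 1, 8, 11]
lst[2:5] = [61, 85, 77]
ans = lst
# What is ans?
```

lst starts as [19, 9, 3, 1, 8, 11] (length 6). The slice lst[2:5] covers indices [2, 3, 4] with values [3, 1, 8]. Replacing that slice with [61, 85, 77] (same length) produces [19, 9, 61, 85, 77, 11].

[19, 9, 61, 85, 77, 11]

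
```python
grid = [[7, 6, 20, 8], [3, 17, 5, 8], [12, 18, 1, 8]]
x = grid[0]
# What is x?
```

grid has 3 rows. Row 0 is [7, 6, 20, 8].

[7, 6, 20, 8]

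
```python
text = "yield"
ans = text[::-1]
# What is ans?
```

text has length 5. The slice text[::-1] selects indices [4, 3, 2, 1, 0] (4->'d', 3->'l', 2->'e', 1->'i', 0->'y'), giving 'dleiy'.

'dleiy'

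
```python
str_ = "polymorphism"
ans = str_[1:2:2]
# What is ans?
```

str_ has length 12. The slice str_[1:2:2] selects indices [1] (1->'o'), giving 'o'.

'o'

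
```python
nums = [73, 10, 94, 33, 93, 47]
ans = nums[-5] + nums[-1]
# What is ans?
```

nums has length 6. Negative index -5 maps to positive index 6 + (-5) = 1. nums[1] = 10.
nums has length 6. Negative index -1 maps to positive index 6 + (-1) = 5. nums[5] = 47.
Sum: 10 + 47 = 57.

57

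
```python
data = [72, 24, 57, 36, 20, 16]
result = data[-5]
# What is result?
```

data has length 6. Negative index -5 maps to positive index 6 + (-5) = 1. data[1] = 24.

24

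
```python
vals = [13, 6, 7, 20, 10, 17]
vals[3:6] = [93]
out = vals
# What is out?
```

vals starts as [13, 6, 7, 20, 10, 17] (length 6). The slice vals[3:6] covers indices [3, 4, 5] with values [20, 10, 17]. Replacing that slice with [93] (different length) produces [13, 6, 7, 93].

[13, 6, 7, 93]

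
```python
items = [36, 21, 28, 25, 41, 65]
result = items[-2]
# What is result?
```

items has length 6. Negative index -2 maps to positive index 6 + (-2) = 4. items[4] = 41.

41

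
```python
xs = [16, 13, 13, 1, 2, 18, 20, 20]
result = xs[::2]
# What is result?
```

xs has length 8. The slice xs[::2] selects indices [0, 2, 4, 6] (0->16, 2->13, 4->2, 6->20), giving [16, 13, 2, 20].

[16, 13, 2, 20]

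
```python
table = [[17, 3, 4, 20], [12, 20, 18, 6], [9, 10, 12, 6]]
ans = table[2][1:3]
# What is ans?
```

table[2] = [9, 10, 12, 6]. table[2] has length 4. The slice table[2][1:3] selects indices [1, 2] (1->10, 2->12), giving [10, 12].

[10, 12]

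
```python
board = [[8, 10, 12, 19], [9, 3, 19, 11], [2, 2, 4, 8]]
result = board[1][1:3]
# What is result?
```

board[1] = [9, 3, 19, 11]. board[1] has length 4. The slice board[1][1:3] selects indices [1, 2] (1->3, 2->19), giving [3, 19].

[3, 19]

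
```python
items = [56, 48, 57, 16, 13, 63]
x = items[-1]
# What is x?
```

items has length 6. Negative index -1 maps to positive index 6 + (-1) = 5. items[5] = 63.

63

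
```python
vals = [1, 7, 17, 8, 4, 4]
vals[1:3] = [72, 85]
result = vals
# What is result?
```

vals starts as [1, 7, 17, 8, 4, 4] (length 6). The slice vals[1:3] covers indices [1, 2] with values [7, 17]. Replacing that slice with [72, 85] (same length) produces [1, 72, 85, 8, 4, 4].

[1, 72, 85, 8, 4, 4]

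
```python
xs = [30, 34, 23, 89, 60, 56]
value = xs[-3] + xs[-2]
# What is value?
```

xs has length 6. Negative index -3 maps to positive index 6 + (-3) = 3. xs[3] = 89.
xs has length 6. Negative index -2 maps to positive index 6 + (-2) = 4. xs[4] = 60.
Sum: 89 + 60 = 149.

149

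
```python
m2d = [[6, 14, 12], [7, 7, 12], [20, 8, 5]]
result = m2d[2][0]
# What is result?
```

m2d[2] = [20, 8, 5]. Taking column 0 of that row yields 20.

20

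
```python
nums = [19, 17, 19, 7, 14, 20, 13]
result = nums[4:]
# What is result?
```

nums has length 7. The slice nums[4:] selects indices [4, 5, 6] (4->14, 5->20, 6->13), giving [14, 20, 13].

[14, 20, 13]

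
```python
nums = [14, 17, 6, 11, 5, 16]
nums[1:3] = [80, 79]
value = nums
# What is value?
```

nums starts as [14, 17, 6, 11, 5, 16] (length 6). The slice nums[1:3] covers indices [1, 2] with values [17, 6]. Replacing that slice with [80, 79] (same length) produces [14, 80, 79, 11, 5, 16].

[14, 80, 79, 11, 5, 16]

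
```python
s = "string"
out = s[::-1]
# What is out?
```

s has length 6. The slice s[::-1] selects indices [5, 4, 3, 2, 1, 0] (5->'g', 4->'n', 3->'i', 2->'r', 1->'t', 0->'s'), giving 'gnirts'.

'gnirts'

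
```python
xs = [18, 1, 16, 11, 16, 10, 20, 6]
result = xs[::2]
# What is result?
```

xs has length 8. The slice xs[::2] selects indices [0, 2, 4, 6] (0->18, 2->16, 4->16, 6->20), giving [18, 16, 16, 20].

[18, 16, 16, 20]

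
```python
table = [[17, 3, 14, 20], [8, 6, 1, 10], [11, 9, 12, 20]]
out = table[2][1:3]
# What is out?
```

table[2] = [11, 9, 12, 20]. table[2] has length 4. The slice table[2][1:3] selects indices [1, 2] (1->9, 2->12), giving [9, 12].

[9, 12]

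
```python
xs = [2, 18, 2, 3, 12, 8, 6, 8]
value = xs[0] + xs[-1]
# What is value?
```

xs has length 8. xs[0] = 2.
xs has length 8. Negative index -1 maps to positive index 8 + (-1) = 7. xs[7] = 8.
Sum: 2 + 8 = 10.

10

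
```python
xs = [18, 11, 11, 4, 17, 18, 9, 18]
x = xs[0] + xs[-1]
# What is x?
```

xs has length 8. xs[0] = 18.
xs has length 8. Negative index -1 maps to positive index 8 + (-1) = 7. xs[7] = 18.
Sum: 18 + 18 = 36.

36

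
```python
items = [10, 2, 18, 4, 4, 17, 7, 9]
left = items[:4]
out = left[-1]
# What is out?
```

items has length 8. The slice items[:4] selects indices [0, 1, 2, 3] (0->10, 1->2, 2->18, 3->4), giving [10, 2, 18, 4]. So left = [10, 2, 18, 4]. Then left[-1] = 4.

4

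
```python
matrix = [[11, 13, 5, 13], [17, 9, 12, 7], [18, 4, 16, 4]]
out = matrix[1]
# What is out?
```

matrix has 3 rows. Row 1 is [17, 9, 12, 7].

[17, 9, 12, 7]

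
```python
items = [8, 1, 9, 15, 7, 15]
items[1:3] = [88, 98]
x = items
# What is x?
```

items starts as [8, 1, 9, 15, 7, 15] (length 6). The slice items[1:3] covers indices [1, 2] with values [1, 9]. Replacing that slice with [88, 98] (same length) produces [8, 88, 98, 15, 7, 15].

[8, 88, 98, 15, 7, 15]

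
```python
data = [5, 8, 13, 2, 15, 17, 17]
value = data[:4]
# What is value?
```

data has length 7. The slice data[:4] selects indices [0, 1, 2, 3] (0->5, 1->8, 2->13, 3->2), giving [5, 8, 13, 2].

[5, 8, 13, 2]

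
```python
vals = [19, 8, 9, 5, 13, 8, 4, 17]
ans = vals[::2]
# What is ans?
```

vals has length 8. The slice vals[::2] selects indices [0, 2, 4, 6] (0->19, 2->9, 4->13, 6->4), giving [19, 9, 13, 4].

[19, 9, 13, 4]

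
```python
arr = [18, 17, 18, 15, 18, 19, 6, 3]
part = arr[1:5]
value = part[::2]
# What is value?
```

arr has length 8. The slice arr[1:5] selects indices [1, 2, 3, 4] (1->17, 2->18, 3->15, 4->18), giving [17, 18, 15, 18]. So part = [17, 18, 15, 18]. part has length 4. The slice part[::2] selects indices [0, 2] (0->17, 2->15), giving [17, 15].

[17, 15]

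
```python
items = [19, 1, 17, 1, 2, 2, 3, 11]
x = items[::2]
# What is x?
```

items has length 8. The slice items[::2] selects indices [0, 2, 4, 6] (0->19, 2->17, 4->2, 6->3), giving [19, 17, 2, 3].

[19, 17, 2, 3]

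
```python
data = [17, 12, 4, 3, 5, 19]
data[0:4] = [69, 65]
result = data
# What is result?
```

data starts as [17, 12, 4, 3, 5, 19] (length 6). The slice data[0:4] covers indices [0, 1, 2, 3] with values [17, 12, 4, 3]. Replacing that slice with [69, 65] (different length) produces [69, 65, 5, 19].

[69, 65, 5, 19]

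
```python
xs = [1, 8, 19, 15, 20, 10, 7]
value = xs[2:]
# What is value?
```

xs has length 7. The slice xs[2:] selects indices [2, 3, 4, 5, 6] (2->19, 3->15, 4->20, 5->10, 6->7), giving [19, 15, 20, 10, 7].

[19, 15, 20, 10, 7]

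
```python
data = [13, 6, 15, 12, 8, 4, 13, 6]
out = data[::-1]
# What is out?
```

data has length 8. The slice data[::-1] selects indices [7, 6, 5, 4, 3, 2, 1, 0] (7->6, 6->13, 5->4, 4->8, 3->12, 2->15, 1->6, 0->13), giving [6, 13, 4, 8, 12, 15, 6, 13].

[6, 13, 4, 8, 12, 15, 6, 13]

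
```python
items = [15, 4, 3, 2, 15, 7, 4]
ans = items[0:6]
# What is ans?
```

items has length 7. The slice items[0:6] selects indices [0, 1, 2, 3, 4, 5] (0->15, 1->4, 2->3, 3->2, 4->15, 5->7), giving [15, 4, 3, 2, 15, 7].

[15, 4, 3, 2, 15, 7]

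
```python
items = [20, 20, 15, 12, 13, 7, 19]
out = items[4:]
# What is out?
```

items has length 7. The slice items[4:] selects indices [4, 5, 6] (4->13, 5->7, 6->19), giving [13, 7, 19].

[13, 7, 19]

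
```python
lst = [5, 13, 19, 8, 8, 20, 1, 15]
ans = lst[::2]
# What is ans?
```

lst has length 8. The slice lst[::2] selects indices [0, 2, 4, 6] (0->5, 2->19, 4->8, 6->1), giving [5, 19, 8, 1].

[5, 19, 8, 1]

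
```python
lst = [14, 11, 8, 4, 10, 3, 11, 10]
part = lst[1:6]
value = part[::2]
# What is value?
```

lst has length 8. The slice lst[1:6] selects indices [1, 2, 3, 4, 5] (1->11, 2->8, 3->4, 4->10, 5->3), giving [11, 8, 4, 10, 3]. So part = [11, 8, 4, 10, 3]. part has length 5. The slice part[::2] selects indices [0, 2, 4] (0->11, 2->4, 4->3), giving [11, 4, 3].

[11, 4, 3]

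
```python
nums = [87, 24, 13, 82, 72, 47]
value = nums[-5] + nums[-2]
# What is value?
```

nums has length 6. Negative index -5 maps to positive index 6 + (-5) = 1. nums[1] = 24.
nums has length 6. Negative index -2 maps to positive index 6 + (-2) = 4. nums[4] = 72.
Sum: 24 + 72 = 96.

96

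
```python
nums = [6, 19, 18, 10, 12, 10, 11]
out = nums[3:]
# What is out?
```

nums has length 7. The slice nums[3:] selects indices [3, 4, 5, 6] (3->10, 4->12, 5->10, 6->11), giving [10, 12, 10, 11].

[10, 12, 10, 11]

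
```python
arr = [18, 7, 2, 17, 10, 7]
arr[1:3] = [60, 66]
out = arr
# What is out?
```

arr starts as [18, 7, 2, 17, 10, 7] (length 6). The slice arr[1:3] covers indices [1, 2] with values [7, 2]. Replacing that slice with [60, 66] (same length) produces [18, 60, 66, 17, 10, 7].

[18, 60, 66, 17, 10, 7]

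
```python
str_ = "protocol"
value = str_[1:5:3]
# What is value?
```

str_ has length 8. The slice str_[1:5:3] selects indices [1, 4] (1->'r', 4->'o'), giving 'ro'.

'ro'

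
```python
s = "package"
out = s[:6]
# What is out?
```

s has length 7. The slice s[:6] selects indices [0, 1, 2, 3, 4, 5] (0->'p', 1->'a', 2->'c', 3->'k', 4->'a', 5->'g'), giving 'packag'.

'packag'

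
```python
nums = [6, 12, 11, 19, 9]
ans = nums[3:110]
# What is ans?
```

nums has length 5. The slice nums[3:110] selects indices [3, 4] (3->19, 4->9), giving [19, 9].

[19, 9]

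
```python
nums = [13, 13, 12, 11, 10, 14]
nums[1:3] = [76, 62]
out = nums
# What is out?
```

nums starts as [13, 13, 12, 11, 10, 14] (length 6). The slice nums[1:3] covers indices [1, 2] with values [13, 12]. Replacing that slice with [76, 62] (same length) produces [13, 76, 62, 11, 10, 14].

[13, 76, 62, 11, 10, 14]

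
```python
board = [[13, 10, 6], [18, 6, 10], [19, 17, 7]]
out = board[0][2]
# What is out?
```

board[0] = [13, 10, 6]. Taking column 2 of that row yields 6.

6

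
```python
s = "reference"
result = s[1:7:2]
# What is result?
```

s has length 9. The slice s[1:7:2] selects indices [1, 3, 5] (1->'e', 3->'e', 5->'e'), giving 'eee'.

'eee'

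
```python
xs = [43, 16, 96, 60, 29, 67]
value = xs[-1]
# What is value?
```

xs has length 6. Negative index -1 maps to positive index 6 + (-1) = 5. xs[5] = 67.

67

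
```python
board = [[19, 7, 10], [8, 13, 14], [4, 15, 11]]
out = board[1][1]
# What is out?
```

board[1] = [8, 13, 14]. Taking column 1 of that row yields 13.

13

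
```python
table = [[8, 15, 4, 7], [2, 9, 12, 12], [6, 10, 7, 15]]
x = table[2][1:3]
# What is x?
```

table[2] = [6, 10, 7, 15]. table[2] has length 4. The slice table[2][1:3] selects indices [1, 2] (1->10, 2->7), giving [10, 7].

[10, 7]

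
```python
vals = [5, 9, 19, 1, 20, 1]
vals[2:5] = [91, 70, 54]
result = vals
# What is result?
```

vals starts as [5, 9, 19, 1, 20, 1] (length 6). The slice vals[2:5] covers indices [2, 3, 4] with values [19, 1, 20]. Replacing that slice with [91, 70, 54] (same length) produces [5, 9, 91, 70, 54, 1].

[5, 9, 91, 70, 54, 1]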